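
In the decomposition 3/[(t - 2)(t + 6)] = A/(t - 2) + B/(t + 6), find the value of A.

Cover-up at t = 2: A = 3/(2 + 6) = 3/8


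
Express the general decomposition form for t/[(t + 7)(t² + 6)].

Linear + irreducible quadratic: P/(t + 7) + (Qt + R)/(t² + 6)


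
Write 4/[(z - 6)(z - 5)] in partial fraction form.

4/(z - 6)(z - 5) = α/(z - 6) + β/(z - 5). α = 4/(6 - 5) = 4, β = 4/(5 - 6) = -4
Result: 4/(z - 6) - 4/(z - 5)


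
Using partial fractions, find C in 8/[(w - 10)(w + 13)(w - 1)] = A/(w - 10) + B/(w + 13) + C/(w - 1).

Cover-up at w = 1: C = 8/[(1 - 10)(1 + 13)] = 8/[(-9)(14)] = -8/126 = -4/63


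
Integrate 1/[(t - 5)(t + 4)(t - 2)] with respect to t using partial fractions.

Cover-up: A = 1/27, B = 1/54, C = -1/18. Decomposition: (1/27)/(t - 5) + (1/54)/(t + 4) - (1/18)/(t - 2). Integrate each term: (1/27) ln|(t - 5)| + (1/54) ln|(t + 4)| - (1/18) ln|(t - 2)| + C


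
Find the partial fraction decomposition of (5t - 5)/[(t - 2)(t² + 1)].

At t=2: A = (5·2 - 5)/(2² + 1) = 1. B = -A = -1, C = 5 - 2·A = 3
Result: 1/(t - 2) - (t - 3)/(t² + 1)


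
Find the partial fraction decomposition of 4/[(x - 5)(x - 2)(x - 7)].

Using cover-up method: A = -2/3, B = 4/15, C = 2/5
Result: (-2/3)/(x - 5) + (4/15)/(x - 2) + (2/5)/(x - 7)


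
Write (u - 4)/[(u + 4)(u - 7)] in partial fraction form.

At u=-4: P = (1·(-4) - 4)/(-4 - 7) = 8/11. At u=7: Q = (1·7 - 4)/(7 + 4) = 3/11
Result: (8/11)/(u + 4) + (3/11)/(u - 7)


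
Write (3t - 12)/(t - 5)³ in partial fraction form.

(3t - 12) = A(t - 5)² + B(t - 5) + C. At t = 5: C = 3·5 - 12 = 3. Coefficients: A = 0, B = 3
Result: 3/(t - 5)² + 3/(t - 5)³


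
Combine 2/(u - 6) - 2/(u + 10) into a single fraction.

Common denominator (u - 6)(u + 10). Numerator: 2(u + 10) - 2(u - 6) = (2u + 20) - (2u - 12) = 32
Result: (32)/[(u - 6)(u + 10)]


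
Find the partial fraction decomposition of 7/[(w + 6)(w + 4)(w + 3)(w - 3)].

Using Heaviside cover-up: (-7/54)/(w + 6) + (1/2)/(w + 4) - (7/18)/(w + 3) + (1/54)/(w - 3)


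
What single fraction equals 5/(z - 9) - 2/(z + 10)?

Common denominator (z - 9)(z + 10). Numerator: 5(z + 10) - 2(z - 9) = (5z + 50) - (2z - 18) = 3z + 68
Result: (3z + 68)/[(z - 9)(z + 10)]


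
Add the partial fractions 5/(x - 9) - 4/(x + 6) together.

Common denominator (x - 9)(x + 6). Numerator: 5(x + 6) - 4(x - 9) = (5x + 30) - (4x - 36) = x + 66
Result: (x + 66)/[(x - 9)(x + 6)]


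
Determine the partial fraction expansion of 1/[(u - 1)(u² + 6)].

Cover-up at u = 1: A = 1/(1² + 6) = 1/7. Then B = -A = -1/7, C = -A·(0 + 1) = -1/7
Result: (1/7)/(u - 1) - ((1/7)u + 1/7)/(u² + 6)


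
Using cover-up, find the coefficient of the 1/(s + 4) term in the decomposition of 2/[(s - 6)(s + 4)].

Cover (s + 4), set s=-4: 2/((s - 6) at s=-4) = 2/(-10) = -1/5


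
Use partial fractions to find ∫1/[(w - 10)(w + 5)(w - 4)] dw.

Cover-up: A = 1/90, B = 1/135, C = -1/54. Decomposition: (1/90)/(w - 10) + (1/135)/(w + 5) - (1/54)/(w - 4). Integrate each term: (1/90) ln|(w - 10)| + (1/135) ln|(w + 5)| - (1/54) ln|(w - 4)| + C


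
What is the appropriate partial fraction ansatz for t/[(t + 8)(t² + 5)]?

Linear + irreducible quadratic: P/(t + 8) + (Qt + R)/(t² + 5)


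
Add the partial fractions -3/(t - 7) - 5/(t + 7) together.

Common denominator (t - 7)(t + 7). Numerator: -3(t + 7) - 5(t - 7) = (-3t - 21) - (5t - 35) = -8t + 14
Result: (-8t + 14)/[(t - 7)(t + 7)]


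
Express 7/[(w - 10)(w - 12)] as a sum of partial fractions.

7/(w - 10)(w - 12) = A/(w - 10) + B/(w - 12). A = 7/(10 - 12) = -7/2, B = 7/(12 - 10) = 7/2
Result: (-7/2)/(w - 10) + (7/2)/(w - 12)


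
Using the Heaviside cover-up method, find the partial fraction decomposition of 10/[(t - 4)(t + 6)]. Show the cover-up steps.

Cover (t - 4): set t=4, get P = 10/(4 + 6) = 1. Cover (t + 6): set t=-6, get Q = 10/(-6 - 4) = -1.
Result: 1/(t - 4) - 1/(t + 6)


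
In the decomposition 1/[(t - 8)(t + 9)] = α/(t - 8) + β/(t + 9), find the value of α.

Cover-up at t = 8: α = 1/(8 + 9) = 1/17


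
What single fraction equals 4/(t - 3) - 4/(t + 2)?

Common denominator (t - 3)(t + 2). Numerator: 4(t + 2) - 4(t - 3) = (4t + 8) - (4t - 12) = 20
Result: (20)/[(t - 3)(t + 2)]


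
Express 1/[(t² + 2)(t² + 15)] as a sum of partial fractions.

Coefficient matching gives P = R = 0, Q = 1/(15-2) = 1/13, S = -Q = -1/13
Result: (1/13)/(t² + 2) - (1/13)/(t² + 15)


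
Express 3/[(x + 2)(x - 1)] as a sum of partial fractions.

3/(x + 2)(x - 1) = P/(x + 2) + Q/(x - 1). P = 3/(-2 - 1) = -1, Q = 3/(1 + 2) = 1
Result: -1/(x + 2) + 1/(x - 1)


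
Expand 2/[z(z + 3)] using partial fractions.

2/z(z + 3) = P/z + Q/(z + 3). P = 2/(0 + 3) = 2/3, Q = 2/(-3 - 0) = -2/3
Result: (2/3)/z - (2/3)/(z + 3)


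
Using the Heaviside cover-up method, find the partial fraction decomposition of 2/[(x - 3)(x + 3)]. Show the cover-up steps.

Cover (x - 3): set x=3, get α = 2/(3 + 3) = 1/3. Cover (x + 3): set x=-3, get β = 2/(-3 - 3) = -1/3.
Result: (1/3)/(x - 3) - (1/3)/(x + 3)


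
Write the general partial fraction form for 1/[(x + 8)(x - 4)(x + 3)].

Three distinct linear factors: α/(x + 8) + β/(x - 4) + γ/(x + 3)


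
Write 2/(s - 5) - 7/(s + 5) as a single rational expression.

Common denominator (s - 5)(s + 5). Numerator: 2(s + 5) - 7(s - 5) = (2s + 10) - (7s - 35) = -5s + 45
Result: (-5s + 45)/[(s - 5)(s + 5)]


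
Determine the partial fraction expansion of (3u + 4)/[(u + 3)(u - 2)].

At u=-3: P = (3·(-3) + 4)/(-3 - 2) = 1. At u=2: Q = (3·2 + 4)/(2 + 3) = 2
Result: 1/(u + 3) + 2/(u - 2)


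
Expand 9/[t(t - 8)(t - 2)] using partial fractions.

Using cover-up method: A = 9/16, B = 3/16, C = -3/4
Result: (9/16)/t + (3/16)/(t - 8) - (3/4)/(t - 2)


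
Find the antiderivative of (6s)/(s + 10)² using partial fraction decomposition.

Decompose: α = 6, β = 6·(-10) + 0 = -60, so (6s)/(s + 10)² = 6/(s + 10) - 60/(s + 10)². Integrate: ∫ α/(s + 10) ds = 6 ln|(s + 10)|; ∫ β/(s + 10)² ds = 60/(s + 10). Sum: 6 ln|(s + 10)| + 60/(s + 10) + C


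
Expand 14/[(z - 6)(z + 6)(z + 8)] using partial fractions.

Using cover-up method: α = 1/12, β = -7/12, γ = 1/2
Result: (1/12)/(z - 6) - (7/12)/(z + 6) + (1/2)/(z + 8)


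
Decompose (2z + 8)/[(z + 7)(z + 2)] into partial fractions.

At z=-7: A = (2·(-7) + 8)/(-7 + 2) = 6/5. At z=-2: B = (2·(-2) + 8)/(-2 + 7) = 4/5
Result: (6/5)/(z + 7) + (4/5)/(z + 2)


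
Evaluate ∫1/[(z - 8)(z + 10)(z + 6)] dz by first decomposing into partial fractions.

Cover-up: α = 1/252, β = 1/72, γ = -1/56. Decomposition: (1/252)/(z - 8) + (1/72)/(z + 10) - (1/56)/(z + 6). Integrate each term: (1/252) ln|(z - 8)| + (1/72) ln|(z + 10)| - (1/56) ln|(z + 6)| + C


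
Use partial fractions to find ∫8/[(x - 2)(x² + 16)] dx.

Cover-up at x=2: P = 8/(2²+16) = 2/5. Coeff matching: Q = -2/5, R = -4/5. Decomposition: (2/5)/(x - 2) - ((2/5)x + 4/5)/(x² + 16). Integrate: linear → ln, quadratic → (1/2)ln + arctan: (2/5) ln|(x - 2)| - (1/5) ln(x² + 16) - (1/5) arctan(x/4) + C


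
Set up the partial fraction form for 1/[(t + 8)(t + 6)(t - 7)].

Three distinct linear factors: P/(t + 8) + Q/(t + 6) + R/(t - 7)


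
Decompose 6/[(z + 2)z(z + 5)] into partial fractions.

Using cover-up method: α = -1, β = 3/5, γ = 2/5
Result: -1/(z + 2) + (3/5)/z + (2/5)/(z + 5)


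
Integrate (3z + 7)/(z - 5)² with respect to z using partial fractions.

Decompose: α = 3, β = 3·5 + 7 = 22, so (3z + 7)/(z - 5)² = 3/(z - 5) + 22/(z - 5)². Integrate: ∫ α/(z - 5) dz = 3 ln|(z - 5)|; ∫ β/(z - 5)² dz = -22/(z - 5). Sum: 3 ln|(z - 5)| - 22/(z - 5) + C


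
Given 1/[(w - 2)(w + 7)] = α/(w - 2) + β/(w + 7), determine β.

Cover-up at w = -7: β = 1/(-7 - 2) = -1/9


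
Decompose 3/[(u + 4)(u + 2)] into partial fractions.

3/(u + 4)(u + 2) = A/(u + 4) + B/(u + 2). A = 3/(-4 + 2) = -3/2, B = 3/(-2 + 4) = 3/2
Result: (-3/2)/(u + 4) + (3/2)/(u + 2)


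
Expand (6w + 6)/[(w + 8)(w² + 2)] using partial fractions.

At w=-8: A = (6·(-8) + 6)/((-8)² + 2) = -7/11. B = -A = 7/11, C = 6 - (-8)·A = 10/11
Result: (-7/11)/(w + 8) + ((7/11)w + 10/11)/(w² + 2)


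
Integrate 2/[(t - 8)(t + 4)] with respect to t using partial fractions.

Decompose: 2/[(t - 8)(t + 4)] = (1/6)/(t - 8) - (1/6)/(t + 4). Integrate each term: (1/6) ln|(t - 8)| - (1/6) ln|(t + 4)| + C


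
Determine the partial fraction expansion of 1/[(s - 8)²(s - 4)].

Cover-up at s=4: C = 1/(4 - 8)² = 1/16. Cover-up at s=8: B = 1/(8 - 4) = 1/4. Comparing s² coeff: A = -C = -1/16
Result: (-1/16)/(s - 8) + (1/4)/(s - 8)² + (1/16)/(s - 4)


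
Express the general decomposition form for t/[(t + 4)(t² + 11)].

Linear + irreducible quadratic: P/(t + 4) + (Qt + R)/(t² + 11)


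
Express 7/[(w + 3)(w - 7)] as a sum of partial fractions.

7/(w + 3)(w - 7) = A/(w + 3) + B/(w - 7). A = 7/(-3 - 7) = -7/10, B = 7/(7 + 3) = 7/10
Result: (-7/10)/(w + 3) + (7/10)/(w - 7)


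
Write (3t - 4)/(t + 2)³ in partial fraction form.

(3t - 4) = A(t + 2)² + B(t + 2) + C. At t = -2: C = 3·(-2) - 4 = -10. Coefficients: A = 0, B = 3
Result: 3/(t + 2)² - 10/(t + 2)³


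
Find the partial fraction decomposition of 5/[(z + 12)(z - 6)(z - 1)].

Using cover-up method: A = 5/234, B = 1/18, C = -1/13
Result: (5/234)/(z + 12) + (1/18)/(z - 6) - (1/13)/(z - 1)


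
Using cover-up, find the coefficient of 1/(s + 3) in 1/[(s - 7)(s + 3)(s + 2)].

Cover (s + 3), set s=-3: 1/[(-3 - 7)(-3 + 2)] = 1/10


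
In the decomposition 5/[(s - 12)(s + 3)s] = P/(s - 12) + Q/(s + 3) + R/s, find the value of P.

Cover-up at s = 12: P = 5/[(12 + 3)(12 - 0)] = 5/[(15)(12)] = 5/180 = 1/36


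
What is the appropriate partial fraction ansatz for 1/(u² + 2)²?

Repeated quadratic factor: (Au + B)/(u² + 2) + (Cu + D)/(u² + 2)²


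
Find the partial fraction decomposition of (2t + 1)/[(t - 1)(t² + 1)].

At t=1: A = (2·1 + 1)/(1² + 1) = 3/2. B = -A = -3/2, C = 2 - 1·A = 1/2
Result: (3/2)/(t - 1) - ((3/2)t - 1/2)/(t² + 1)


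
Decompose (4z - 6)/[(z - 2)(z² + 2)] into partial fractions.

At z=2: A = (4·2 - 6)/(2² + 2) = 1/3. B = -A = -1/3, C = 4 - 2·A = 10/3
Result: (1/3)/(z - 2) - ((1/3)z - 10/3)/(z² + 2)


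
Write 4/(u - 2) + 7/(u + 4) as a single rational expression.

Common denominator (u - 2)(u + 4). Numerator: 4(u + 4) + 7(u - 2) = (4u + 16) + (7u - 14) = 11u + 2
Result: (11u + 2)/[(u - 2)(u + 4)]


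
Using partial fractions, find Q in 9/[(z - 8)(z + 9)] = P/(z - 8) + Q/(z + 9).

Cover-up at z = -9: Q = 9/(-9 - 8) = -9/17


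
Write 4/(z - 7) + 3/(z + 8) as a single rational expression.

Common denominator (z - 7)(z + 8). Numerator: 4(z + 8) + 3(z - 7) = (4z + 32) + (3z - 21) = 7z + 11
Result: (7z + 11)/[(z - 7)(z + 8)]


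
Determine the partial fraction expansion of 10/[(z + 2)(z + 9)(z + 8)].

Using cover-up method: A = 5/21, B = 10/7, C = -5/3
Result: (5/21)/(z + 2) + (10/7)/(z + 9) - (5/3)/(z + 8)


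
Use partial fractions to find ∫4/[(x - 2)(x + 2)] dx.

Decompose: 4/[(x - 2)(x + 2)] = 1/(x - 2) - 1/(x + 2). Integrate each term: ln|(x - 2)| - ln|(x + 2)| + C


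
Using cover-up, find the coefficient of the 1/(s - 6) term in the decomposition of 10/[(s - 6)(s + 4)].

Cover (s - 6), set s=6: 10/((s + 4) at s=6) = 10/(10) = 1


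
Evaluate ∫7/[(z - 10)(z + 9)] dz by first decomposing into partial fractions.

Decompose: 7/[(z - 10)(z + 9)] = (7/19)/(z - 10) - (7/19)/(z + 9). Integrate each term: (7/19) ln|(z - 10)| - (7/19) ln|(z + 9)| + C


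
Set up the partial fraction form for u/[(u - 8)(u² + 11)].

Linear + irreducible quadratic: A/(u - 8) + (Bu + C)/(u² + 11)


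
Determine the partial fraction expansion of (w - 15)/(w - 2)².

(w - 15) = P(w - 2) + Q. At w = 2: Q = 1·2 - 15 = -13. Coeff of w: P = 1
Result: 1/(w - 2) - 13/(w - 2)²


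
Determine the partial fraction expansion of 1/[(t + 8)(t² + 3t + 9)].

Cover-up at t = -8: α = 1/((-8)² + 3·(-8) + 9) = 1/49. Then β = -α = -1/49, γ = -α·(3 - 8) = 5/49
Result: (1/49)/(t + 8) - ((1/49)t - 5/49)/(t² + 3t + 9)


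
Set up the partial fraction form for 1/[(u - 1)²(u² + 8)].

Repeated linear + quadratic: P/(u - 1) + Q/(u - 1)² + (Ru + S)/(u² + 8)


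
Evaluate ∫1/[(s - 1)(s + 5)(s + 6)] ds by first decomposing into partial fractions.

Cover-up: A = 1/42, B = -1/6, C = 1/7. Decomposition: (1/42)/(s - 1) - (1/6)/(s + 5) + (1/7)/(s + 6). Integrate each term: (1/42) ln|(s - 1)| - (1/6) ln|(s + 5)| + (1/7) ln|(s + 6)| + C


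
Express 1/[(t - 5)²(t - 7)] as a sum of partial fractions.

Cover-up at t=7: R = 1/(7 - 5)² = 1/4. Cover-up at t=5: Q = 1/(5 - 7) = -1/2. Comparing t² coeff: P = -R = -1/4
Result: (-1/4)/(t - 5) - (1/2)/(t - 5)² + (1/4)/(t - 7)


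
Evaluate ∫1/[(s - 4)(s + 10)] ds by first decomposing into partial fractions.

Decompose: 1/[(s - 4)(s + 10)] = (1/14)/(s - 4) - (1/14)/(s + 10). Integrate each term: (1/14) ln|(s - 4)| - (1/14) ln|(s + 10)| + C


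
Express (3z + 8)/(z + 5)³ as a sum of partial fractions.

(3z + 8) = A(z + 5)² + B(z + 5) + C. At z = -5: C = 3·(-5) + 8 = -7. Coefficients: A = 0, B = 3
Result: 3/(z + 5)² - 7/(z + 5)³


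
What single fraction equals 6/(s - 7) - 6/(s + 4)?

Common denominator (s - 7)(s + 4). Numerator: 6(s + 4) - 6(s - 7) = (6s + 24) - (6s - 42) = 66
Result: (66)/[(s - 7)(s + 4)]


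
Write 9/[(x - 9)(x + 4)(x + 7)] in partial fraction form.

Using cover-up method: α = 9/208, β = -3/13, γ = 3/16
Result: (9/208)/(x - 9) - (3/13)/(x + 4) + (3/16)/(x + 7)


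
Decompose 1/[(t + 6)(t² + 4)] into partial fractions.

Cover-up at t = -6: α = 1/((-6)² + 4) = 1/40. Then β = -α = -1/40, γ = -α·(0 - 6) = 3/20
Result: (1/40)/(t + 6) - ((1/40)t - 3/20)/(t² + 4)


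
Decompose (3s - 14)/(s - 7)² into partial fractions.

(3s - 14) = α(s - 7) + β. At s = 7: β = 3·7 - 14 = 7. Coeff of s: α = 3
Result: 3/(s - 7) + 7/(s - 7)²


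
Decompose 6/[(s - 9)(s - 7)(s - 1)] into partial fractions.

Using cover-up method: P = 3/8, Q = -1/2, R = 1/8
Result: (3/8)/(s - 9) - (1/2)/(s - 7) + (1/8)/(s - 1)


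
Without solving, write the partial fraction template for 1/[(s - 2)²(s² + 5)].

Repeated linear + quadratic: P/(s - 2) + Q/(s - 2)² + (Rs + S)/(s² + 5)


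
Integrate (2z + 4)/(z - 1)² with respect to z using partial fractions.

Decompose: α = 2, β = 2·1 + 4 = 6, so (2z + 4)/(z - 1)² = 2/(z - 1) + 6/(z - 1)². Integrate: ∫ α/(z - 1) dz = 2 ln|(z - 1)|; ∫ β/(z - 1)² dz = -6/(z - 1). Sum: 2 ln|(z - 1)| - 6/(z - 1) + C


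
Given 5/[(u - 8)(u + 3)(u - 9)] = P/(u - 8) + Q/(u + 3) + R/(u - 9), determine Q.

Cover-up at u = -3: Q = 5/[(-3 - 8)(-3 - 9)] = 5/[(-11)(-12)] = 5/132


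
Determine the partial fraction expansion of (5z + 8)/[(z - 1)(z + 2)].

At z=1: α = (5·1 + 8)/(1 + 2) = 13/3. At z=-2: β = (5·(-2) + 8)/(-2 - 1) = 2/3
Result: (13/3)/(z - 1) + (2/3)/(z + 2)


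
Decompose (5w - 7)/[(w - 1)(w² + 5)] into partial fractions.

At w=1: P = (5·1 - 7)/(1² + 5) = -1/3. Q = -P = 1/3, R = 5 - 1·P = 16/3
Result: (-1/3)/(w - 1) + ((1/3)w + 16/3)/(w² + 5)


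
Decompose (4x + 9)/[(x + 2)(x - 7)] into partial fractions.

At x=-2: A = (4·(-2) + 9)/(-2 - 7) = -1/9. At x=7: B = (4·7 + 9)/(7 + 2) = 37/9
Result: (-1/9)/(x + 2) + (37/9)/(x - 7)


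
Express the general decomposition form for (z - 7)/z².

Repeated linear factor: α/z + β/z²


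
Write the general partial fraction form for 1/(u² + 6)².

Repeated quadratic factor: (Au + B)/(u² + 6) + (Cu + D)/(u² + 6)²


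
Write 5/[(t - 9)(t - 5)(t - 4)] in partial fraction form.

Using cover-up method: α = 1/4, β = -5/4, γ = 1
Result: (1/4)/(t - 9) - (5/4)/(t - 5) + 1/(t - 4)


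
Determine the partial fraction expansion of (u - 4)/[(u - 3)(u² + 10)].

At u=3: α = (1·3 - 4)/(3² + 10) = -1/19. β = -α = 1/19, γ = 1 - 3·α = 22/19
Result: (-1/19)/(u - 3) + ((1/19)u + 22/19)/(u² + 10)


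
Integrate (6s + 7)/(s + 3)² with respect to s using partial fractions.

Decompose: P = 6, Q = 6·(-3) + 7 = -11, so (6s + 7)/(s + 3)² = 6/(s + 3) - 11/(s + 3)². Integrate: ∫ P/(s + 3) ds = 6 ln|(s + 3)|; ∫ Q/(s + 3)² ds = 11/(s + 3). Sum: 6 ln|(s + 3)| + 11/(s + 3) + C


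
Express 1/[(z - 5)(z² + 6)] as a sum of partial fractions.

Cover-up at z = 5: A = 1/(5² + 6) = 1/31. Then B = -A = -1/31, C = -A·(0 + 5) = -5/31
Result: (1/31)/(z - 5) - ((1/31)z + 5/31)/(z² + 6)


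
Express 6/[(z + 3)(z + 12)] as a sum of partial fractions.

6/(z + 3)(z + 12) = A/(z + 3) + B/(z + 12). A = 6/(-3 + 12) = 2/3, B = 6/(-12 + 3) = -2/3
Result: (2/3)/(z + 3) - (2/3)/(z + 12)


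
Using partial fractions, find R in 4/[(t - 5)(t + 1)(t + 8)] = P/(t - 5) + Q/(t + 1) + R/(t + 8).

Cover-up at t = -8: R = 4/[(-8 - 5)(-8 + 1)] = 4/[(-13)(-7)] = 4/91


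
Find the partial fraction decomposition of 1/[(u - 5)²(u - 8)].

Cover-up at u=8: R = 1/(8 - 5)² = 1/9. Cover-up at u=5: Q = 1/(5 - 8) = -1/3. Comparing u² coeff: P = -R = -1/9
Result: (-1/9)/(u - 5) - (1/3)/(u - 5)² + (1/9)/(u - 8)


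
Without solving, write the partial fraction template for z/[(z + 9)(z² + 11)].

Linear + irreducible quadratic: P/(z + 9) + (Qz + R)/(z² + 11)


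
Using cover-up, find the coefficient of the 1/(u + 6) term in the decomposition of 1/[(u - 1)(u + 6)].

Cover (u + 6), set u=-6: 1/((u - 1) at u=-6) = 1/(-7) = -1/7


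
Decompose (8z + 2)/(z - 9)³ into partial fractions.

(8z + 2) = α(z - 9)² + β(z - 9) + γ. At z = 9: γ = 8·9 + 2 = 74. Coefficients: α = 0, β = 8
Result: 8/(z - 9)² + 74/(z - 9)³


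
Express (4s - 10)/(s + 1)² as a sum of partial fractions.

(4s - 10) = A(s + 1) + B. At s = -1: B = 4·(-1) - 10 = -14. Coeff of s: A = 4
Result: 4/(s + 1) - 14/(s + 1)²


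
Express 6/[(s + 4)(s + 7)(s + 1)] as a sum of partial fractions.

Using cover-up method: α = -2/3, β = 1/3, γ = 1/3
Result: (-2/3)/(s + 4) + (1/3)/(s + 7) + (1/3)/(s + 1)


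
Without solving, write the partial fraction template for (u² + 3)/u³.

Repeated linear factor (power 3): A/u + B/u² + C/u³


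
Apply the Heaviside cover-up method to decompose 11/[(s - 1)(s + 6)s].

Cover (s - 1), s=1: A = 11/[(1 + 6)(1 - 0)] = 11/7. Cover (s + 6), s=-6: B = 11/[(-6 - 1)(-6 - 0)] = 11/42. Cover s, s=0: C = 11/[(0 - 1)(0 + 6)] = -11/6.
Result: (11/7)/(s - 1) + (11/42)/(s + 6) - (11/6)/s


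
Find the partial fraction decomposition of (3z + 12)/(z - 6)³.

(3z + 12) = A(z - 6)² + B(z - 6) + C. At z = 6: C = 3·6 + 12 = 30. Coefficients: A = 0, B = 3
Result: 3/(z - 6)² + 30/(z - 6)³


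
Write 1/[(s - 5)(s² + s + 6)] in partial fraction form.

Cover-up at s = 5: P = 1/(5² + 1·5 + 6) = 1/36. Then Q = -P = -1/36, R = -P·(1 + 5) = -1/6
Result: (1/36)/(s - 5) - ((1/36)s + 1/6)/(s² + s + 6)


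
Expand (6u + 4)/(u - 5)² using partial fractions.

(6u + 4) = α(u - 5) + β. At u = 5: β = 6·5 + 4 = 34. Coeff of u: α = 6
Result: 6/(u - 5) + 34/(u - 5)²


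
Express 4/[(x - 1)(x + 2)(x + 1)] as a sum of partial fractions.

Using cover-up method: P = 2/3, Q = 4/3, R = -2
Result: (2/3)/(x - 1) + (4/3)/(x + 2) - 2/(x + 1)


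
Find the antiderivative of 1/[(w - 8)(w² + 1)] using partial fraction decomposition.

Cover-up at w=8: α = 1/(8²+1) = 1/65. Coeff matching: β = -1/65, γ = -8/65. Decomposition: (1/65)/(w - 8) - ((1/65)w + 8/65)/(w² + 1). Integrate: linear → ln, quadratic → (1/2)ln + arctan: (1/65) ln|(w - 8)| - (1/130) ln(w² + 1) - (8/65) arctan(w) + C


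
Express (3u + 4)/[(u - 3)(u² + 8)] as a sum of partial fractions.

At u=3: P = (3·3 + 4)/(3² + 8) = 13/17. Q = -P = -13/17, R = 3 - 3·P = 12/17
Result: (13/17)/(u - 3) - ((13/17)u - 12/17)/(u² + 8)


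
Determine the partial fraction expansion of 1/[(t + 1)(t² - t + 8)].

Cover-up at t = -1: A = 1/((-1)² - 1·(-1) + 8) = 1/10. Then B = -A = -1/10, C = -A·(-1 - 1) = 1/5
Result: (1/10)/(t + 1) - ((1/10)t - 1/5)/(t² - t + 8)


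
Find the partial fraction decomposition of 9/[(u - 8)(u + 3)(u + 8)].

Using cover-up method: α = 9/176, β = -9/55, γ = 9/80
Result: (9/176)/(u - 8) - (9/55)/(u + 3) + (9/80)/(u + 8)


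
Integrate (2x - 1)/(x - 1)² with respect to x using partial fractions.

Decompose: α = 2, β = 2·1 - 1 = 1, so (2x - 1)/(x - 1)² = 2/(x - 1) + 1/(x - 1)². Integrate: ∫ α/(x - 1) dx = 2 ln|(x - 1)|; ∫ β/(x - 1)² dx = -1/(x - 1). Sum: 2 ln|(x - 1)| - 1/(x - 1) + C


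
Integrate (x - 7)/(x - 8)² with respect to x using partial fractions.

Decompose: A = 1, B = 1·8 - 7 = 1, so (x - 7)/(x - 8)² = 1/(x - 8) + 1/(x - 8)². Integrate: ∫ A/(x - 8) dx = ln|(x - 8)|; ∫ B/(x - 8)² dx = -1/(x - 8). Sum: ln|(x - 8)| - 1/(x - 8) + C


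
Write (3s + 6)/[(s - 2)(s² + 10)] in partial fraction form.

At s=2: A = (3·2 + 6)/(2² + 10) = 6/7. B = -A = -6/7, C = 3 - 2·A = 9/7
Result: (6/7)/(s - 2) - ((6/7)s - 9/7)/(s² + 10)


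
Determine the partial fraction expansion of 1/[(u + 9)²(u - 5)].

Cover-up at u=5: C = 1/(5 + 9)² = 1/196. Cover-up at u=-9: B = 1/(-9 - 5) = -1/14. Comparing u² coeff: A = -C = -1/196
Result: (-1/196)/(u + 9) - (1/14)/(u + 9)² + (1/196)/(u - 5)


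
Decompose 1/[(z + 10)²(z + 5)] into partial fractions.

Cover-up at z=-5: γ = 1/(-5 + 10)² = 1/25. Cover-up at z=-10: β = 1/(-10 + 5) = -1/5. Comparing z² coeff: α = -γ = -1/25
Result: (-1/25)/(z + 10) - (1/5)/(z + 10)² + (1/25)/(z + 5)


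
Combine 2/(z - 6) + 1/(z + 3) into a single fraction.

Common denominator (z - 6)(z + 3). Numerator: 2(z + 3) + 1(z - 6) = (2z + 6) + (z - 6) = 3z
Result: (3z)/[(z - 6)(z + 3)]


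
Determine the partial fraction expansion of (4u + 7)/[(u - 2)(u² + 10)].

At u=2: α = (4·2 + 7)/(2² + 10) = 15/14. β = -α = -15/14, γ = 4 - 2·α = 13/7
Result: (15/14)/(u - 2) - ((15/14)u - 13/7)/(u² + 10)


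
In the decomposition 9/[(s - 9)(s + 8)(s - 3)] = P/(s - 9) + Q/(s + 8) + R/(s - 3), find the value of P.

Cover-up at s = 9: P = 9/[(9 + 8)(9 - 3)] = 9/[(17)(6)] = 9/102 = 3/34


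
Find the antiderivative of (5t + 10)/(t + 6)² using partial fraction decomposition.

Decompose: P = 5, Q = 5·(-6) + 10 = -20, so (5t + 10)/(t + 6)² = 5/(t + 6) - 20/(t + 6)². Integrate: ∫ P/(t + 6) dt = 5 ln|(t + 6)|; ∫ Q/(t + 6)² dt = 20/(t + 6). Sum: 5 ln|(t + 6)| + 20/(t + 6) + C


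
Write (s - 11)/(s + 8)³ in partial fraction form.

(s - 11) = α(s + 8)² + β(s + 8) + γ. At s = -8: γ = 1·(-8) - 11 = -19. Coefficients: α = 0, β = 1
Result: 1/(s + 8)² - 19/(s + 8)³


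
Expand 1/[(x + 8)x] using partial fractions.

1/(x + 8)x = A/(x + 8) + B/x. A = 1/(-8 - 0) = -1/8, B = 1/(0 + 8) = 1/8
Result: (-1/8)/(x + 8) + (1/8)/x


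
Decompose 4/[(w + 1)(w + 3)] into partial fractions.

4/(w + 1)(w + 3) = α/(w + 1) + β/(w + 3). α = 4/(-1 + 3) = 2, β = 4/(-3 + 1) = -2
Result: 2/(w + 1) - 2/(w + 3)


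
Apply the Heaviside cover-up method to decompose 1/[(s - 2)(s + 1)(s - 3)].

Cover (s - 2), s=2: P = 1/[(2 + 1)(2 - 3)] = -1/3. Cover (s + 1), s=-1: Q = 1/[(-1 - 2)(-1 - 3)] = 1/12. Cover (s - 3), s=3: R = 1/[(3 - 2)(3 + 1)] = 1/4.
Result: (-1/3)/(s - 2) + (1/12)/(s + 1) + (1/4)/(s - 3)


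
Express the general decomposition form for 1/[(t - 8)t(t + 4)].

Three distinct linear factors: A/(t - 8) + B/t + C/(t + 4)


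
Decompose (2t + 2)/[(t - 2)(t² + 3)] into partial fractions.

At t=2: P = (2·2 + 2)/(2² + 3) = 6/7. Q = -P = -6/7, R = 2 - 2·P = 2/7
Result: (6/7)/(t - 2) - ((6/7)t - 2/7)/(t² + 3)


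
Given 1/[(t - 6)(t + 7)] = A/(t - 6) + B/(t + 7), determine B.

Cover-up at t = -7: B = 1/(-7 - 6) = -1/13


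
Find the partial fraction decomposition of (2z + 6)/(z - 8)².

(2z + 6) = α(z - 8) + β. At z = 8: β = 2·8 + 6 = 22. Coeff of z: α = 2
Result: 2/(z - 8) + 22/(z - 8)²


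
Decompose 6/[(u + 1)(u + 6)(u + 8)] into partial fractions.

Using cover-up method: P = 6/35, Q = -3/5, R = 3/7
Result: (6/35)/(u + 1) - (3/5)/(u + 6) + (3/7)/(u + 8)


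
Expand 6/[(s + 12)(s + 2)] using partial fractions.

6/(s + 12)(s + 2) = α/(s + 12) + β/(s + 2). α = 6/(-12 + 2) = -3/5, β = 6/(-2 + 12) = 3/5
Result: (-3/5)/(s + 12) + (3/5)/(s + 2)


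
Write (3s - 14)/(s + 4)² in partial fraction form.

(3s - 14) = A(s + 4) + B. At s = -4: B = 3·(-4) - 14 = -26. Coeff of s: A = 3
Result: 3/(s + 4) - 26/(s + 4)²


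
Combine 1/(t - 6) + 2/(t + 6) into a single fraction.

Common denominator (t - 6)(t + 6). Numerator: 1(t + 6) + 2(t - 6) = (t + 6) + (2t - 12) = 3t - 6
Result: (3t - 6)/[(t - 6)(t + 6)]


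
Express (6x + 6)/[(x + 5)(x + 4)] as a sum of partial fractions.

At x=-5: α = (6·(-5) + 6)/(-5 + 4) = 24. At x=-4: β = (6·(-4) + 6)/(-4 + 5) = -18
Result: 24/(x + 5) - 18/(x + 4)


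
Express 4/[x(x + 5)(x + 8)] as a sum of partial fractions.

Using cover-up method: A = 1/10, B = -4/15, C = 1/6
Result: (1/10)/x - (4/15)/(x + 5) + (1/6)/(x + 8)


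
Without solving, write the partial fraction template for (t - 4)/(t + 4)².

Repeated linear factor: α/(t + 4) + β/(t + 4)²


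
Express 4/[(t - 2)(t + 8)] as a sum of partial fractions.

4/(t - 2)(t + 8) = A/(t - 2) + B/(t + 8). A = 4/(2 + 8) = 2/5, B = 4/(-8 - 2) = -2/5
Result: (2/5)/(t - 2) - (2/5)/(t + 8)


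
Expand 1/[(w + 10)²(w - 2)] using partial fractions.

Cover-up at w=2: R = 1/(2 + 10)² = 1/144. Cover-up at w=-10: Q = 1/(-10 - 2) = -1/12. Comparing w² coeff: P = -R = -1/144
Result: (-1/144)/(w + 10) - (1/12)/(w + 10)² + (1/144)/(w - 2)


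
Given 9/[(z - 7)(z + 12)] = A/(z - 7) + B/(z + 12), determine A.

Cover-up at z = 7: A = 9/(7 + 12) = 9/19


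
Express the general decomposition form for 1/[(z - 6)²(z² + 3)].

Repeated linear + quadratic: A/(z - 6) + B/(z - 6)² + (Cz + D)/(z² + 3)


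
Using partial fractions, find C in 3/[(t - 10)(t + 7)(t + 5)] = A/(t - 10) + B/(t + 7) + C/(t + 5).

Cover-up at t = -5: C = 3/[(-5 - 10)(-5 + 7)] = 3/[(-15)(2)] = -3/30 = -1/10


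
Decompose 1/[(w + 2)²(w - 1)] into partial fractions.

Cover-up at w=1: C = 1/(1 + 2)² = 1/9. Cover-up at w=-2: B = 1/(-2 - 1) = -1/3. Comparing w² coeff: A = -C = -1/9
Result: (-1/9)/(w + 2) - (1/3)/(w + 2)² + (1/9)/(w - 1)


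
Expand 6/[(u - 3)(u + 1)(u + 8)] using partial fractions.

Using cover-up method: A = 3/22, B = -3/14, C = 6/77
Result: (3/22)/(u - 3) - (3/14)/(u + 1) + (6/77)/(u + 8)


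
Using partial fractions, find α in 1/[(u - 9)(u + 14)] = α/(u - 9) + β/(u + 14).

Cover-up at u = 9: α = 1/(9 + 14) = 1/23


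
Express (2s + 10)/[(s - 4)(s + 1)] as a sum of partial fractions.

At s=4: A = (2·4 + 10)/(4 + 1) = 18/5. At s=-1: B = (2·(-1) + 10)/(-1 - 4) = -8/5
Result: (18/5)/(s - 4) - (8/5)/(s + 1)


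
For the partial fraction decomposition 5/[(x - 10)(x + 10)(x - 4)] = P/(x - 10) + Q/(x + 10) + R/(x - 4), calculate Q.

Cover-up at x = -10: Q = 5/[(-10 - 10)(-10 - 4)] = 5/[(-20)(-14)] = 5/280 = 1/56


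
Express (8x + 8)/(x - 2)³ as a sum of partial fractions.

(8x + 8) = α(x - 2)² + β(x - 2) + γ. At x = 2: γ = 8·2 + 8 = 24. Coefficients: α = 0, β = 8
Result: 8/(x - 2)² + 24/(x - 2)³


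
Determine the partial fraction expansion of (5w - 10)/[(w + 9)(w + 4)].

At w=-9: α = (5·(-9) - 10)/(-9 + 4) = 11. At w=-4: β = (5·(-4) - 10)/(-4 + 9) = -6
Result: 11/(w + 9) - 6/(w + 4)


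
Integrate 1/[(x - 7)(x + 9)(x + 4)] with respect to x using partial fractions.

Cover-up: P = 1/176, Q = 1/80, R = -1/55. Decomposition: (1/176)/(x - 7) + (1/80)/(x + 9) - (1/55)/(x + 4). Integrate each term: (1/176) ln|(x - 7)| + (1/80) ln|(x + 9)| - (1/55) ln|(x + 4)| + C


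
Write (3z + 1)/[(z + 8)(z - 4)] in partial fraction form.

At z=-8: A = (3·(-8) + 1)/(-8 - 4) = 23/12. At z=4: B = (3·4 + 1)/(4 + 8) = 13/12
Result: (23/12)/(z + 8) + (13/12)/(z - 4)


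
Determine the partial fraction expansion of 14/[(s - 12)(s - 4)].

14/(s - 12)(s - 4) = P/(s - 12) + Q/(s - 4). P = 14/(12 - 4) = 7/4, Q = 14/(4 - 12) = -7/4
Result: (7/4)/(s - 12) - (7/4)/(s - 4)


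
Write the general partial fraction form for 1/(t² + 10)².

Repeated quadratic factor: (Pt + Q)/(t² + 10) + (Rt + S)/(t² + 10)²


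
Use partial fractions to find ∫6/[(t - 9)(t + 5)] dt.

Decompose: 6/[(t - 9)(t + 5)] = (3/7)/(t - 9) - (3/7)/(t + 5). Integrate each term: (3/7) ln|(t - 9)| - (3/7) ln|(t + 5)| + C


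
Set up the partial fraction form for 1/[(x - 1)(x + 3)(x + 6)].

Three distinct linear factors: α/(x - 1) + β/(x + 3) + γ/(x + 6)


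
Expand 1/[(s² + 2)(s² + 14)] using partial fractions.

Coefficient matching gives A = C = 0, B = 1/(14-2) = 1/12, D = -B = -1/12
Result: (1/12)/(s² + 2) - (1/12)/(s² + 14)


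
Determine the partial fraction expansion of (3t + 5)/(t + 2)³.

(3t + 5) = α(t + 2)² + β(t + 2) + γ. At t = -2: γ = 3·(-2) + 5 = -1. Coefficients: α = 0, β = 3
Result: 3/(t + 2)² - 1/(t + 2)³


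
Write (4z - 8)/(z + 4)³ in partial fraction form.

(4z - 8) = P(z + 4)² + Q(z + 4) + R. At z = -4: R = 4·(-4) - 8 = -24. Coefficients: P = 0, Q = 4
Result: 4/(z + 4)² - 24/(z + 4)³


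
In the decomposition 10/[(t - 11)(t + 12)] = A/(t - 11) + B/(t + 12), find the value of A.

Cover-up at t = 11: A = 10/(11 + 12) = 10/23


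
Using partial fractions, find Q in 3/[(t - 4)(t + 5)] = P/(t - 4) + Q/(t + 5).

Cover-up at t = -5: Q = 3/(-5 - 4) = -3/9 = -1/3


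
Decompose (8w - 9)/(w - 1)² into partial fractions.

(8w - 9) = A(w - 1) + B. At w = 1: B = 8·1 - 9 = -1. Coeff of w: A = 8
Result: 8/(w - 1) - 1/(w - 1)²


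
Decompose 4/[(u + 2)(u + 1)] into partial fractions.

4/(u + 2)(u + 1) = P/(u + 2) + Q/(u + 1). P = 4/(-2 + 1) = -4, Q = 4/(-1 + 2) = 4
Result: -4/(u + 2) + 4/(u + 1)


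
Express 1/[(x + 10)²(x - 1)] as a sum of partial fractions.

Cover-up at x=1: γ = 1/(1 + 10)² = 1/121. Cover-up at x=-10: β = 1/(-10 - 1) = -1/11. Comparing x² coeff: α = -γ = -1/121
Result: (-1/121)/(x + 10) - (1/11)/(x + 10)² + (1/121)/(x - 1)


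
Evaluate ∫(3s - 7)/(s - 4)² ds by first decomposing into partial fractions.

Decompose: α = 3, β = 3·4 - 7 = 5, so (3s - 7)/(s - 4)² = 3/(s - 4) + 5/(s - 4)². Integrate: ∫ α/(s - 4) ds = 3 ln|(s - 4)|; ∫ β/(s - 4)² ds = -5/(s - 4). Sum: 3 ln|(s - 4)| - 5/(s - 4) + C


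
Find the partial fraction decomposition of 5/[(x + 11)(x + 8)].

5/(x + 11)(x + 8) = A/(x + 11) + B/(x + 8). A = 5/(-11 + 8) = -5/3, B = 5/(-8 + 11) = 5/3
Result: (-5/3)/(x + 11) + (5/3)/(x + 8)


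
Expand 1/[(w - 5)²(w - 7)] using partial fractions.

Cover-up at w=7: C = 1/(7 - 5)² = 1/4. Cover-up at w=5: B = 1/(5 - 7) = -1/2. Comparing w² coeff: A = -C = -1/4
Result: (-1/4)/(w - 5) - (1/2)/(w - 5)² + (1/4)/(w - 7)


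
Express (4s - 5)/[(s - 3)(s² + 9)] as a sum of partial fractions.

At s=3: A = (4·3 - 5)/(3² + 9) = 7/18. B = -A = -7/18, C = 4 - 3·A = 17/6
Result: (7/18)/(s - 3) - ((7/18)s - 17/6)/(s² + 9)


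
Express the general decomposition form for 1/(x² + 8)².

Repeated quadratic factor: (Px + Q)/(x² + 8) + (Rx + S)/(x² + 8)²


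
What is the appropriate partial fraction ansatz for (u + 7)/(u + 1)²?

Repeated linear factor: A/(u + 1) + B/(u + 1)²


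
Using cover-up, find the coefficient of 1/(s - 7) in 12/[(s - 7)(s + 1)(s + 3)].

Cover (s - 7), set s=7: 12/[(7 + 1)(7 + 3)] = 3/20


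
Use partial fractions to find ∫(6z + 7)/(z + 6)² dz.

Decompose: α = 6, β = 6·(-6) + 7 = -29, so (6z + 7)/(z + 6)² = 6/(z + 6) - 29/(z + 6)². Integrate: ∫ α/(z + 6) dz = 6 ln|(z + 6)|; ∫ β/(z + 6)² dz = 29/(z + 6). Sum: 6 ln|(z + 6)| + 29/(z + 6) + C


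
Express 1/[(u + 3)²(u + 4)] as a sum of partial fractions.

Cover-up at u=-4: γ = 1/(-4 + 3)² = 1. Cover-up at u=-3: β = 1/(-3 + 4) = 1. Comparing u² coeff: α = -γ = -1
Result: -1/(u + 3) + 1/(u + 3)² + 1/(u + 4)


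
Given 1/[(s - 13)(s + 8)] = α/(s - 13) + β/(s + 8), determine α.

Cover-up at s = 13: α = 1/(13 + 8) = 1/21


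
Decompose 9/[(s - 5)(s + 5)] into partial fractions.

9/(s - 5)(s + 5) = α/(s - 5) + β/(s + 5). α = 9/(5 + 5) = 9/10, β = 9/(-5 - 5) = -9/10
Result: (9/10)/(s - 5) - (9/10)/(s + 5)


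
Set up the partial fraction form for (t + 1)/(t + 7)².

Repeated linear factor: α/(t + 7) + β/(t + 7)²


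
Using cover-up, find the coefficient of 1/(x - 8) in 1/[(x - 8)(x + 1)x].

Cover (x - 8), set x=8: 1/[(8 + 1)(8 - 0)] = 1/72


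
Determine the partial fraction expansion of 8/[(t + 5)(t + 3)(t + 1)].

Using cover-up method: α = 1, β = -2, γ = 1
Result: 1/(t + 5) - 2/(t + 3) + 1/(t + 1)


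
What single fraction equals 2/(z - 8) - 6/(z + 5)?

Common denominator (z - 8)(z + 5). Numerator: 2(z + 5) - 6(z - 8) = (2z + 10) - (6z - 48) = -4z + 58
Result: (-4z + 58)/[(z - 8)(z + 5)]


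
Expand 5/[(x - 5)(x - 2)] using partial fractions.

5/(x - 5)(x - 2) = A/(x - 5) + B/(x - 2). A = 5/(5 - 2) = 5/3, B = 5/(2 - 5) = -5/3
Result: (5/3)/(x - 5) - (5/3)/(x - 2)


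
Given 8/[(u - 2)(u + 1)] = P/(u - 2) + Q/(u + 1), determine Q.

Cover-up at u = -1: Q = 8/(-1 - 2) = -8/3


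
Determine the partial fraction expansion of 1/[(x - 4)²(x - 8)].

Cover-up at x=8: γ = 1/(8 - 4)² = 1/16. Cover-up at x=4: β = 1/(4 - 8) = -1/4. Comparing x² coeff: α = -γ = -1/16
Result: (-1/16)/(x - 4) - (1/4)/(x - 4)² + (1/16)/(x - 8)


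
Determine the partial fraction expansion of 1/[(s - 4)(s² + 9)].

Cover-up at s = 4: P = 1/(4² + 9) = 1/25. Then Q = -P = -1/25, R = -P·(0 + 4) = -4/25
Result: (1/25)/(s - 4) - ((1/25)s + 4/25)/(s² + 9)


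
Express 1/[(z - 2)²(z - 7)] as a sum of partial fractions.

Cover-up at z=7: C = 1/(7 - 2)² = 1/25. Cover-up at z=2: B = 1/(2 - 7) = -1/5. Comparing z² coeff: A = -C = -1/25
Result: (-1/25)/(z - 2) - (1/5)/(z - 2)² + (1/25)/(z - 7)


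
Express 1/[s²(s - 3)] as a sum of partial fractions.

Cover-up at s=3: C = 1/(3 - 0)² = 1/9. Cover-up at s=0: B = 1/(0 - 3) = -1/3. Comparing s² coeff: A = -C = -1/9
Result: (-1/9)/s - (1/3)/s² + (1/9)/(s - 3)


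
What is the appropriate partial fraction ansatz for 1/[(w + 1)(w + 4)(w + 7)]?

Three distinct linear factors: α/(w + 1) + β/(w + 4) + γ/(w + 7)


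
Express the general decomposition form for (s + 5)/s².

Repeated linear factor: A/s + B/s²


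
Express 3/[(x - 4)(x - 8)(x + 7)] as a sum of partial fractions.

Using cover-up method: A = -3/44, B = 1/20, C = 1/55
Result: (-3/44)/(x - 4) + (1/20)/(x - 8) + (1/55)/(x + 7)


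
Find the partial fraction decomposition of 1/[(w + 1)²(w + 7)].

Cover-up at w=-7: C = 1/(-7 + 1)² = 1/36. Cover-up at w=-1: B = 1/(-1 + 7) = 1/6. Comparing w² coeff: A = -C = -1/36
Result: (-1/36)/(w + 1) + (1/6)/(w + 1)² + (1/36)/(w + 7)


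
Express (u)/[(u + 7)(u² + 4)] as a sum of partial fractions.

At u=-7: P = (1·(-7) + 0)/((-7)² + 4) = -7/53. Q = -P = 7/53, R = 1 - (-7)·P = 4/53
Result: (-7/53)/(u + 7) + ((7/53)u + 4/53)/(u² + 4)


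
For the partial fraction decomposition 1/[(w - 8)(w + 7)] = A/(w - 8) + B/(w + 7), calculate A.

Cover-up at w = 8: A = 1/(8 + 7) = 1/15


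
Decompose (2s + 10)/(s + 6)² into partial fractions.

(2s + 10) = A(s + 6) + B. At s = -6: B = 2·(-6) + 10 = -2. Coeff of s: A = 2
Result: 2/(s + 6) - 2/(s + 6)²


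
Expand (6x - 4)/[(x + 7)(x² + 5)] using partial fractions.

At x=-7: α = (6·(-7) - 4)/((-7)² + 5) = -23/27. β = -α = 23/27, γ = 6 - (-7)·α = 1/27
Result: (-23/27)/(x + 7) + ((23/27)x + 1/27)/(x² + 5)


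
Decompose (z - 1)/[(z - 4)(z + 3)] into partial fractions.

At z=4: P = (1·4 - 1)/(4 + 3) = 3/7. At z=-3: Q = (1·(-3) - 1)/(-3 - 4) = 4/7
Result: (3/7)/(z - 4) + (4/7)/(z + 3)


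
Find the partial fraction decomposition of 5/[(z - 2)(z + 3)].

5/(z - 2)(z + 3) = α/(z - 2) + β/(z + 3). α = 5/(2 + 3) = 1, β = 5/(-3 - 2) = -1
Result: 1/(z - 2) - 1/(z + 3)


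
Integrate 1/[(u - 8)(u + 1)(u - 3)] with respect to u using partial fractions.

Cover-up: α = 1/45, β = 1/36, γ = -1/20. Decomposition: (1/45)/(u - 8) + (1/36)/(u + 1) - (1/20)/(u - 3). Integrate each term: (1/45) ln|(u - 8)| + (1/36) ln|(u + 1)| - (1/20) ln|(u - 3)| + C


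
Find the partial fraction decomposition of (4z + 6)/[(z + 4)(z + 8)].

At z=-4: α = (4·(-4) + 6)/(-4 + 8) = -5/2. At z=-8: β = (4·(-8) + 6)/(-8 + 4) = 13/2
Result: (-5/2)/(z + 4) + (13/2)/(z + 8)


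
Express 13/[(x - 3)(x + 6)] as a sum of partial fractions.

13/(x - 3)(x + 6) = A/(x - 3) + B/(x + 6). A = 13/(3 + 6) = 13/9, B = 13/(-6 - 3) = -13/9
Result: (13/9)/(x - 3) - (13/9)/(x + 6)


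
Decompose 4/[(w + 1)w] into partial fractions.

4/(w + 1)w = P/(w + 1) + Q/w. P = 4/(-1 - 0) = -4, Q = 4/(0 + 1) = 4
Result: -4/(w + 1) + 4/w


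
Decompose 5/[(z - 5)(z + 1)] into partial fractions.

5/(z - 5)(z + 1) = A/(z - 5) + B/(z + 1). A = 5/(5 + 1) = 5/6, B = 5/(-1 - 5) = -5/6
Result: (5/6)/(z - 5) - (5/6)/(z + 1)


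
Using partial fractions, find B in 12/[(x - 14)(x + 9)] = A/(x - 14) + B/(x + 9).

Cover-up at x = -9: B = 12/(-9 - 14) = -12/23


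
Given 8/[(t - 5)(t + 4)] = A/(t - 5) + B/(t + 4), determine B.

Cover-up at t = -4: B = 8/(-4 - 5) = -8/9


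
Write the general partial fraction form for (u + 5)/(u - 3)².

Repeated linear factor: A/(u - 3) + B/(u - 3)²


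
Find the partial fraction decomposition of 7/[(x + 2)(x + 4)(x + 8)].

Using cover-up method: α = 7/12, β = -7/8, γ = 7/24
Result: (7/12)/(x + 2) - (7/8)/(x + 4) + (7/24)/(x + 8)


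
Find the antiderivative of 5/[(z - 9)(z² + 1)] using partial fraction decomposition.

Cover-up at z=9: A = 5/(9²+1) = 5/82. Coeff matching: B = -5/82, C = -45/82. Decomposition: (5/82)/(z - 9) - ((5/82)z + 45/82)/(z² + 1). Integrate: linear → ln, quadratic → (1/2)ln + arctan: (5/82) ln|(z - 9)| - (5/164) ln(z² + 1) - (45/82) arctan(z) + C


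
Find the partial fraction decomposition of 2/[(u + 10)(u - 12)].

2/(u + 10)(u - 12) = α/(u + 10) + β/(u - 12). α = 2/(-10 - 12) = -1/11, β = 2/(12 + 10) = 1/11
Result: (-1/11)/(u + 10) + (1/11)/(u - 12)


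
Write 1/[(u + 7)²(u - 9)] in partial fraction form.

Cover-up at u=9: γ = 1/(9 + 7)² = 1/256. Cover-up at u=-7: β = 1/(-7 - 9) = -1/16. Comparing u² coeff: α = -γ = -1/256
Result: (-1/256)/(u + 7) - (1/16)/(u + 7)² + (1/256)/(u - 9)


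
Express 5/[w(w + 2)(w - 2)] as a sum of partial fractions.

Using cover-up method: A = -5/4, B = 5/8, C = 5/8
Result: (-5/4)/w + (5/8)/(w + 2) + (5/8)/(w - 2)


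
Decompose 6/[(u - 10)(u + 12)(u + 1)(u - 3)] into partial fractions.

Using Heaviside cover-up: (3/847)/(u - 10) - (1/605)/(u + 12) + (3/242)/(u + 1) - (1/70)/(u - 3)


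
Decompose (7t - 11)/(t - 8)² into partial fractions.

(7t - 11) = A(t - 8) + B. At t = 8: B = 7·8 - 11 = 45. Coeff of t: A = 7
Result: 7/(t - 8) + 45/(t - 8)²


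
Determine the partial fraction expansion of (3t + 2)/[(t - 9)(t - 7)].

At t=9: α = (3·9 + 2)/(9 - 7) = 29/2. At t=7: β = (3·7 + 2)/(7 - 9) = -23/2
Result: (29/2)/(t - 9) - (23/2)/(t - 7)


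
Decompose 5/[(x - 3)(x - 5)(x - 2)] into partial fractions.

Using cover-up method: P = -5/2, Q = 5/6, R = 5/3
Result: (-5/2)/(x - 3) + (5/6)/(x - 5) + (5/3)/(x - 2)


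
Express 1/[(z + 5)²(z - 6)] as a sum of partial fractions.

Cover-up at z=6: C = 1/(6 + 5)² = 1/121. Cover-up at z=-5: B = 1/(-5 - 6) = -1/11. Comparing z² coeff: A = -C = -1/121
Result: (-1/121)/(z + 5) - (1/11)/(z + 5)² + (1/121)/(z - 6)
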